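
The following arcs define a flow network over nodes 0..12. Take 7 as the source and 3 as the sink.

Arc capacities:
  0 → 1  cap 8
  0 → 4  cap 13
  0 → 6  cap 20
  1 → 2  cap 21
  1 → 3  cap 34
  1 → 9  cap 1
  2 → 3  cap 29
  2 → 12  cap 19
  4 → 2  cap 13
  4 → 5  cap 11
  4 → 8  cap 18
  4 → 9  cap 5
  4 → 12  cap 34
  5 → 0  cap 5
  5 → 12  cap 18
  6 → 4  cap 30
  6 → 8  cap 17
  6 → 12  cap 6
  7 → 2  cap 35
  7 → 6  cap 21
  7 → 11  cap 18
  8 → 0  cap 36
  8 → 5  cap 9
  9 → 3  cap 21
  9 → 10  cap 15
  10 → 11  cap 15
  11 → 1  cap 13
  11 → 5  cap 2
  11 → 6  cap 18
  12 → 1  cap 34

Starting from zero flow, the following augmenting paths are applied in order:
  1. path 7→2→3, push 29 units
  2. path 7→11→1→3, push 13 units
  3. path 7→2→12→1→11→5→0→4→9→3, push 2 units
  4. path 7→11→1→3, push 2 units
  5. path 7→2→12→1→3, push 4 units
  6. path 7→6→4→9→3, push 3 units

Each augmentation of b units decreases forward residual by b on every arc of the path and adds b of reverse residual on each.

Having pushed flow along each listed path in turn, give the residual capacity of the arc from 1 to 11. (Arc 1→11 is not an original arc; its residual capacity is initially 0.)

after path 1 (7→2→3, push 29): res(1,11)=0
after path 2 (7→11→1→3, push 13): res(1,11)=13
after path 3 (7→2→12→1→11→5→0→4→9→3, push 2): res(1,11)=11
after path 4 (7→11→1→3, push 2): res(1,11)=13
after path 5 (7→2→12→1→3, push 4): res(1,11)=13
after path 6 (7→6→4→9→3, push 3): res(1,11)=13

Residual capacity of (1,11): 13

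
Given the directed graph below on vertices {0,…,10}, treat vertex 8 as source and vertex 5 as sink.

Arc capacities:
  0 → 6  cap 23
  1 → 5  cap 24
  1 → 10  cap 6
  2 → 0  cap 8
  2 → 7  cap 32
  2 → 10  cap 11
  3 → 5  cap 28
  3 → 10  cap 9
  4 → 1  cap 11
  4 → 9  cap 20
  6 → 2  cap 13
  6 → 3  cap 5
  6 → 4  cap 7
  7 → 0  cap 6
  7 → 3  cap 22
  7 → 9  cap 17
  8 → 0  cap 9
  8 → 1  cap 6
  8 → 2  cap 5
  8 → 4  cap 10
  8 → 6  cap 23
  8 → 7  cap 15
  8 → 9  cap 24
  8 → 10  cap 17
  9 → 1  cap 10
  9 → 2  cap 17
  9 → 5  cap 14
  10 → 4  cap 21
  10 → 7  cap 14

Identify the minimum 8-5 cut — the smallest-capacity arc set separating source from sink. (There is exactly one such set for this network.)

augment #1: 8→1→5 push 6
augment #2: 8→9→5 push 14
augment #3: 8→4→1→5 push 10
augment #4: 8→6→3→5 push 5
augment #5: 8→7→3→5 push 15
augment #6: 8→9→1→5 push 8
augment #7: 8→2→7→3→5 push 5
augment #8: 8→10→7→3→5 push 2
max flow = 65; residual-reachable set from 8 gives S-side
cut edges (S→T): {(1,5), (6,3), (7,3), (9,5)} total cap 65

Min-cut arcs: {(1,5), (6,3), (7,3), (9,5)} (total capacity 65)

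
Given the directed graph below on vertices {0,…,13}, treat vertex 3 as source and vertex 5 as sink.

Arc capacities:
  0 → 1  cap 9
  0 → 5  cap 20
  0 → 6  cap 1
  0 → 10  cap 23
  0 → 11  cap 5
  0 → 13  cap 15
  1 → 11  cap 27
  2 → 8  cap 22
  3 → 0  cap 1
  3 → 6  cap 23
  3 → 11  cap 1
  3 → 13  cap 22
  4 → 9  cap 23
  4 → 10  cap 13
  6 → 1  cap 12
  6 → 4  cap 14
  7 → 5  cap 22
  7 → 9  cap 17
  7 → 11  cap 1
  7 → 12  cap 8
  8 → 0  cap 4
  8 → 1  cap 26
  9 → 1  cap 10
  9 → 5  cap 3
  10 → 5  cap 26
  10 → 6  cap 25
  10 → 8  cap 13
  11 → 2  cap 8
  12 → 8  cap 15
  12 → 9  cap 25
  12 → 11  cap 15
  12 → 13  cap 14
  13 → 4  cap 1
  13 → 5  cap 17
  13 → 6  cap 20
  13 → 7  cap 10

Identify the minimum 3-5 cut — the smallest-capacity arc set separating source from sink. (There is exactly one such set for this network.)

Min-cut arcs: {(3,0), (3,13), (6,4), (8,0)} (total capacity 41)

augment #1: 3→0→5 push 1
augment #2: 3→13→5 push 17
augment #3: 3→13→7→5 push 5
augment #4: 3→6→4→9→5 push 3
augment #5: 3→6→4→10→5 push 11
augment #6: 3→11→2→8→0→5 push 1
augment #7: 3→6→1→11→2→8→0→5 push 3
max flow = 41; residual-reachable set from 3 gives S-side
cut edges (S→T): {(3,0), (3,13), (6,4), (8,0)} total cap 41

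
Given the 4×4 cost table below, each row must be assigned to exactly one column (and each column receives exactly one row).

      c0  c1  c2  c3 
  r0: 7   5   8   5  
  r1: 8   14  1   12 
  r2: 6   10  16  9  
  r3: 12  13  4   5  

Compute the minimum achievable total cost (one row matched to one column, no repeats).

optimal assignment: row0→col1 (cost 5), row1→col2 (cost 1), row2→col0 (cost 6), row3→col3 (cost 5)
total = 5 + 1 + 6 + 5 = 17

Minimum assignment cost: 17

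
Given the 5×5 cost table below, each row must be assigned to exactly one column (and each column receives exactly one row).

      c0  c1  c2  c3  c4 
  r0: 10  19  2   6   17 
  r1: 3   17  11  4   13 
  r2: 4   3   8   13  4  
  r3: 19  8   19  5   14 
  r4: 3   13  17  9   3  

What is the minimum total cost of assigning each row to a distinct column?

Minimum assignment cost: 16

optimal assignment: row0→col2 (cost 2), row1→col0 (cost 3), row2→col1 (cost 3), row3→col3 (cost 5), row4→col4 (cost 3)
total = 2 + 3 + 3 + 5 + 3 = 16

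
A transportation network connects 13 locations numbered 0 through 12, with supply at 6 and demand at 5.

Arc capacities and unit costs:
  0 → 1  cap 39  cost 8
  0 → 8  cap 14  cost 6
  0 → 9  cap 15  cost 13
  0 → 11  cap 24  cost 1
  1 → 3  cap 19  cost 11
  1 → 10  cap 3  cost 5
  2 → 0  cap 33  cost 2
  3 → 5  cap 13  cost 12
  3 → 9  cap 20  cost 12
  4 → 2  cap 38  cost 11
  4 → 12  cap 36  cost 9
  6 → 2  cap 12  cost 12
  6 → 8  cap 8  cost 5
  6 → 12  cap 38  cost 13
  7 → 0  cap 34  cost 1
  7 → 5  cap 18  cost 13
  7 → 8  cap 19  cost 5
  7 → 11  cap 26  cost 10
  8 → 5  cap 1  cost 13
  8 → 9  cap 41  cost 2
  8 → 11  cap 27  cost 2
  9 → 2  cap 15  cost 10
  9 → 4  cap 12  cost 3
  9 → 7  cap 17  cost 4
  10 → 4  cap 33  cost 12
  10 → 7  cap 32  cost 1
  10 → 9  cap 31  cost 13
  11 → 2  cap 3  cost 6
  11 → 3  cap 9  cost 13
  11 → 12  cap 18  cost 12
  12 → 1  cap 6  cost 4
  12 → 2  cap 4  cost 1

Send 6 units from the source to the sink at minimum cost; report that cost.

Minimum cost for 6 units: 138

shortest-cost path #1: 6→8→5 push 1 @ unit cost 18 (adds 18)
shortest-cost path #2: 6→8→9→7→5 push 5 @ unit cost 24 (adds 120)
total cost = 138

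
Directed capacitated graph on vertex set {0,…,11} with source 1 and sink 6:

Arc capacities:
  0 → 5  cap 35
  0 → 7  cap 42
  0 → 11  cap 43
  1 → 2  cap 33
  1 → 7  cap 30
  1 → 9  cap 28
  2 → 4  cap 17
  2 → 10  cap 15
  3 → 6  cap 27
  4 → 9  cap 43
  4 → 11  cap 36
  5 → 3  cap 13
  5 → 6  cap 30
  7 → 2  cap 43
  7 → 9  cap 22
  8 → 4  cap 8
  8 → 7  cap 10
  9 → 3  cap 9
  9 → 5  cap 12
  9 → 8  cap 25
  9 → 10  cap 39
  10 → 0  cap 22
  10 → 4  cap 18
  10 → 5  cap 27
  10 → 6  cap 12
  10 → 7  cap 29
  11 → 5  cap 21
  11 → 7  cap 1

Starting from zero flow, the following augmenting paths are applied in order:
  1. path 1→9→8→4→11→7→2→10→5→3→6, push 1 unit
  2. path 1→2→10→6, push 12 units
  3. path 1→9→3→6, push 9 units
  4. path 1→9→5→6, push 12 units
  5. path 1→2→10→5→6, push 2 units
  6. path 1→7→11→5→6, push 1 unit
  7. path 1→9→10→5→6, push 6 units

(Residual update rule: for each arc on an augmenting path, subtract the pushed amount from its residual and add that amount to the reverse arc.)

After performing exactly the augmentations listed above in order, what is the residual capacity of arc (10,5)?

Residual capacity of (10,5): 18

after path 1 (1→9→8→4→11→7→2→10→5→3→6, push 1): res(10,5)=26
after path 2 (1→2→10→6, push 12): res(10,5)=26
after path 3 (1→9→3→6, push 9): res(10,5)=26
after path 4 (1→9→5→6, push 12): res(10,5)=26
after path 5 (1→2→10→5→6, push 2): res(10,5)=24
after path 6 (1→7→11→5→6, push 1): res(10,5)=24
after path 7 (1→9→10→5→6, push 6): res(10,5)=18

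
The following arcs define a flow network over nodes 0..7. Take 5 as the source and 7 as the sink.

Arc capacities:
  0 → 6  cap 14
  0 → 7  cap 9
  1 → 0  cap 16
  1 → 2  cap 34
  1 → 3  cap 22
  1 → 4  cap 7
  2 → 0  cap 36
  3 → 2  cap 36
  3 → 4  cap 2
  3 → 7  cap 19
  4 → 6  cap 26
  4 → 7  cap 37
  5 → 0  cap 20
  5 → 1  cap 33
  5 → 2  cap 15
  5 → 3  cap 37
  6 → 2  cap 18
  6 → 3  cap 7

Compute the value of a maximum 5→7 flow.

Maximum flow value: 37

augment #1: 5→0→7 bottleneck 9, total now 9
augment #2: 5→3→7 bottleneck 19, total now 28
augment #3: 5→1→4→7 bottleneck 7, total now 35
augment #4: 5→3→4→7 bottleneck 2, total now 37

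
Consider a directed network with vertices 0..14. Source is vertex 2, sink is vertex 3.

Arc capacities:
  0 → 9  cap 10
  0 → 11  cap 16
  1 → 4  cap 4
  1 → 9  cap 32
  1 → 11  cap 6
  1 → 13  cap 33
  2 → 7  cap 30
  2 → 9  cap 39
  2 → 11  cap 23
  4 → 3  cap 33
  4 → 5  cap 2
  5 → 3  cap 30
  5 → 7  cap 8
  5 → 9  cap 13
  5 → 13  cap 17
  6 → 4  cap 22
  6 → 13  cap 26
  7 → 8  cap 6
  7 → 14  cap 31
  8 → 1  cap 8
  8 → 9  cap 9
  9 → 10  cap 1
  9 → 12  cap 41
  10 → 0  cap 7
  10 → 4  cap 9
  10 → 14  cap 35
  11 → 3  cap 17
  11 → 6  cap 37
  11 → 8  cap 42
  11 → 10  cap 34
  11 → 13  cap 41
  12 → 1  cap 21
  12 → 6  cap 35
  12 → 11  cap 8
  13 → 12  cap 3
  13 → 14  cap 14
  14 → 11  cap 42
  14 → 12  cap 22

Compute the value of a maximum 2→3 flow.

Maximum flow value: 52

augment #1: 2→11→3 bottleneck 17, total now 17
augment #2: 2→9→10→4→3 bottleneck 1, total now 18
augment #3: 2→11→6→4→3 bottleneck 6, total now 24
augment #4: 2→7→8→1→4→3 bottleneck 4, total now 28
augment #5: 2→9→12→6→4→3 bottleneck 16, total now 44
augment #6: 2→7→14→11→10→4→3 bottleneck 6, total now 50
augment #7: 2→7→14→11→10→4→5→3 bottleneck 2, total now 52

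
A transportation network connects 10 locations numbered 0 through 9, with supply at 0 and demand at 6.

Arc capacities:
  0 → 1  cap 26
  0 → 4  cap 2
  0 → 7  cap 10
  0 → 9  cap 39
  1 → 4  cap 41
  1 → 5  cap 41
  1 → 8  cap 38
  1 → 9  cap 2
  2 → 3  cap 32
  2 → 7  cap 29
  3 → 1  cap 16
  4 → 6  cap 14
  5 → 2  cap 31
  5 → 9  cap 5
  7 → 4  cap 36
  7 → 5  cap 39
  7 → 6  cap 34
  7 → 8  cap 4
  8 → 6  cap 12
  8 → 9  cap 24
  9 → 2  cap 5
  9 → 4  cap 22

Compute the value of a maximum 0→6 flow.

Maximum flow value: 55

augment #1: 0→4→6 bottleneck 2, total now 2
augment #2: 0→7→6 bottleneck 10, total now 12
augment #3: 0→1→4→6 bottleneck 12, total now 24
augment #4: 0→1→8→6 bottleneck 12, total now 36
augment #5: 0→9→2→7→6 bottleneck 5, total now 41
augment #6: 0→1→5→2→7→6 bottleneck 2, total now 43
augment #7: 0→9→4→1→5→2→7→6 bottleneck 12, total now 55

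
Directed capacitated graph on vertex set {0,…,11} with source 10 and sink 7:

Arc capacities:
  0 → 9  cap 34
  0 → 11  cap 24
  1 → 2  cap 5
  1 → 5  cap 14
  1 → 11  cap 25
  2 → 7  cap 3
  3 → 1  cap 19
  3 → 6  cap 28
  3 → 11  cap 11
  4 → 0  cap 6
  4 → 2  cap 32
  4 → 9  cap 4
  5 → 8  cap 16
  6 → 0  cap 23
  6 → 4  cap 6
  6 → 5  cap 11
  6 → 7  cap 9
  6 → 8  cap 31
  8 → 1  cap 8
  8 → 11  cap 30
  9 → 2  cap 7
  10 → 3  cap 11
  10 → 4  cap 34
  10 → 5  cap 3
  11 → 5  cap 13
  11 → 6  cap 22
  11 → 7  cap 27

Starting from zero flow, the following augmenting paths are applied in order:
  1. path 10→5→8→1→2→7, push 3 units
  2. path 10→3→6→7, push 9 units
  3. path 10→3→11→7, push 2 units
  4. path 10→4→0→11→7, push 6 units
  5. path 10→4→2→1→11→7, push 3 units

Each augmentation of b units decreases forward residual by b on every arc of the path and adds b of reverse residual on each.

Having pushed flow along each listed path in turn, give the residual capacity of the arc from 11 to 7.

Residual capacity of (11,7): 16

after path 1 (10→5→8→1→2→7, push 3): res(11,7)=27
after path 2 (10→3→6→7, push 9): res(11,7)=27
after path 3 (10→3→11→7, push 2): res(11,7)=25
after path 4 (10→4→0→11→7, push 6): res(11,7)=19
after path 5 (10→4→2→1→11→7, push 3): res(11,7)=16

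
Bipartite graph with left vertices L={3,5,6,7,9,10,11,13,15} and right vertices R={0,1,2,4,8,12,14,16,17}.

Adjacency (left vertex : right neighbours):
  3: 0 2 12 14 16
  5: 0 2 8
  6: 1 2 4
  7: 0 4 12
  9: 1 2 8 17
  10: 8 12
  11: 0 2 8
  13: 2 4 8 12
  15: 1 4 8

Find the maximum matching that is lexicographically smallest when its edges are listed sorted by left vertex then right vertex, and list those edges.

Lex-smallest maximum matching: {(3,14), (5,0), (6,1), (7,4), (9,17), (10,8), (11,2), (13,12)}

|M| = 8 (so the lex-smallest maximum matching has 8 edges)
process left vertices in ascending order; for each, take the smallest-labelled available neighbour that still permits 8 edges overall, or leave it unmatched if none does
lex-smallest matching: {3-14, 5-0, 6-1, 7-4, 9-17, 10-8, 11-2, 13-12}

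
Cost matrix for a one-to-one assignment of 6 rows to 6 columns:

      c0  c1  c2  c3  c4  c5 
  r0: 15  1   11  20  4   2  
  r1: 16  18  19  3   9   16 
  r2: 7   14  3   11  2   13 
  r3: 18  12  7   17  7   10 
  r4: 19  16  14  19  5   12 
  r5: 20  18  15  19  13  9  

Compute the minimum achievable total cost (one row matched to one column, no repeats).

optimal assignment: row0→col1 (cost 1), row1→col3 (cost 3), row2→col0 (cost 7), row3→col2 (cost 7), row4→col4 (cost 5), row5→col5 (cost 9)
total = 1 + 3 + 7 + 7 + 5 + 9 = 32

Minimum assignment cost: 32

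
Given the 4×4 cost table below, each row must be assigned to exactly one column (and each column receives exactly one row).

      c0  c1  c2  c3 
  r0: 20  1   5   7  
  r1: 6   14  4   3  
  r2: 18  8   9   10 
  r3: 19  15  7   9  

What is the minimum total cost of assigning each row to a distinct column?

Minimum assignment cost: 24

optimal assignment: row0→col1 (cost 1), row1→col0 (cost 6), row2→col3 (cost 10), row3→col2 (cost 7)
total = 1 + 6 + 10 + 7 = 24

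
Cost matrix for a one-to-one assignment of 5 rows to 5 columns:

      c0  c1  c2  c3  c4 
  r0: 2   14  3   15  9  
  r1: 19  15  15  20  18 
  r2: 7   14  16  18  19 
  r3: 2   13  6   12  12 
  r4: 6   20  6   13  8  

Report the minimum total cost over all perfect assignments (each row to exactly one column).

optimal assignment: row0→col2 (cost 3), row1→col1 (cost 15), row2→col0 (cost 7), row3→col3 (cost 12), row4→col4 (cost 8)
total = 3 + 15 + 7 + 12 + 8 = 45

Minimum assignment cost: 45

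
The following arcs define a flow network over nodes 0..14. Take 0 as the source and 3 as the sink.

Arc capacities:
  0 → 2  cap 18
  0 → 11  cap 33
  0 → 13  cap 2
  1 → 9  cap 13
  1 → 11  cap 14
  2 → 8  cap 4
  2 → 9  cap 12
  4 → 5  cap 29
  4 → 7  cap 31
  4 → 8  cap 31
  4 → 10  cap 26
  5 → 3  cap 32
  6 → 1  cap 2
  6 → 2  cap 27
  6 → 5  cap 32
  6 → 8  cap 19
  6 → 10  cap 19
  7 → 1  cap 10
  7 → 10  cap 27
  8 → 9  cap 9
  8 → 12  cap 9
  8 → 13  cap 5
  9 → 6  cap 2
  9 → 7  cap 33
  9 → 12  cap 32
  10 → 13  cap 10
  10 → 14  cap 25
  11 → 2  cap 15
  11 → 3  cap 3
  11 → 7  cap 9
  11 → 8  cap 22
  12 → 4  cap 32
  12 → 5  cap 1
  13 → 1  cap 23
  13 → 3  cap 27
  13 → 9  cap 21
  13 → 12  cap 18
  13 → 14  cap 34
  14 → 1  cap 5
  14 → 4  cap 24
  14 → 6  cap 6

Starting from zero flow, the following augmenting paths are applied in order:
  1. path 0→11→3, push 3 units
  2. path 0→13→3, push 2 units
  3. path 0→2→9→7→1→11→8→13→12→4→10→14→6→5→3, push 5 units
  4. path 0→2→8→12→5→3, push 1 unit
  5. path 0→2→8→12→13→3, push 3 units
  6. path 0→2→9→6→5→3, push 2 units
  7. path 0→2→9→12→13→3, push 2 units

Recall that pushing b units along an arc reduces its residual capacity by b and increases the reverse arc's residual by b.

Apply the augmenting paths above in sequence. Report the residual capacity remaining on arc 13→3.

after path 1 (0→11→3, push 3): res(13,3)=27
after path 2 (0→13→3, push 2): res(13,3)=25
after path 3 (0→2→9→7→1→11→8→13→12→4→10→14→6→5→3, push 5): res(13,3)=25
after path 4 (0→2→8→12→5→3, push 1): res(13,3)=25
after path 5 (0→2→8→12→13→3, push 3): res(13,3)=22
after path 6 (0→2→9→6→5→3, push 2): res(13,3)=22
after path 7 (0→2→9→12→13→3, push 2): res(13,3)=20

Residual capacity of (13,3): 20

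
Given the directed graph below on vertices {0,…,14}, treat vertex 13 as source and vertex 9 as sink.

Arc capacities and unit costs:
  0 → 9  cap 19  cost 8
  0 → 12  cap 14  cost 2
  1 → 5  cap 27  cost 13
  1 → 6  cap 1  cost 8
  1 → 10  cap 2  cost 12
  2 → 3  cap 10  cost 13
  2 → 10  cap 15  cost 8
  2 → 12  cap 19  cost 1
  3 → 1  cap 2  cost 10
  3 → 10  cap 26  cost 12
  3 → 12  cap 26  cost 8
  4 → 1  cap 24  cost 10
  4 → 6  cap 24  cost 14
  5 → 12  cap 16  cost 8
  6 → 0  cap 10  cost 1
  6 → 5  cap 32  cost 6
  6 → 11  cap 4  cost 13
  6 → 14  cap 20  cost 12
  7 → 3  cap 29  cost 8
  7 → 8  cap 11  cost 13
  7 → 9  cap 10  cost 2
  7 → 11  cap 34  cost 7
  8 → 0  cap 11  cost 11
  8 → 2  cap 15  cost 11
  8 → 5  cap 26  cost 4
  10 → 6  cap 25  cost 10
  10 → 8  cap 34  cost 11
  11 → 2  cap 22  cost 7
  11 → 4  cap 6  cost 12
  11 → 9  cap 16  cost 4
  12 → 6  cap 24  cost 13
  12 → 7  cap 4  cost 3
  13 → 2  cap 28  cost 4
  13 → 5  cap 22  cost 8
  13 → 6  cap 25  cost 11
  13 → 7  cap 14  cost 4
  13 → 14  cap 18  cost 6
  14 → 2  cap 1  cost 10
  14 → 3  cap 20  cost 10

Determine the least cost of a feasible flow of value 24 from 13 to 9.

Minimum cost for 24 units: 316

shortest-cost path #1: 13→7→9 push 10 @ unit cost 6 (adds 60)
shortest-cost path #2: 13→7→11→9 push 4 @ unit cost 15 (adds 60)
shortest-cost path #3: 13→2→12→7→11→9 push 4 @ unit cost 19 (adds 76)
shortest-cost path #4: 13→6→0→9 push 6 @ unit cost 20 (adds 120)
total cost = 316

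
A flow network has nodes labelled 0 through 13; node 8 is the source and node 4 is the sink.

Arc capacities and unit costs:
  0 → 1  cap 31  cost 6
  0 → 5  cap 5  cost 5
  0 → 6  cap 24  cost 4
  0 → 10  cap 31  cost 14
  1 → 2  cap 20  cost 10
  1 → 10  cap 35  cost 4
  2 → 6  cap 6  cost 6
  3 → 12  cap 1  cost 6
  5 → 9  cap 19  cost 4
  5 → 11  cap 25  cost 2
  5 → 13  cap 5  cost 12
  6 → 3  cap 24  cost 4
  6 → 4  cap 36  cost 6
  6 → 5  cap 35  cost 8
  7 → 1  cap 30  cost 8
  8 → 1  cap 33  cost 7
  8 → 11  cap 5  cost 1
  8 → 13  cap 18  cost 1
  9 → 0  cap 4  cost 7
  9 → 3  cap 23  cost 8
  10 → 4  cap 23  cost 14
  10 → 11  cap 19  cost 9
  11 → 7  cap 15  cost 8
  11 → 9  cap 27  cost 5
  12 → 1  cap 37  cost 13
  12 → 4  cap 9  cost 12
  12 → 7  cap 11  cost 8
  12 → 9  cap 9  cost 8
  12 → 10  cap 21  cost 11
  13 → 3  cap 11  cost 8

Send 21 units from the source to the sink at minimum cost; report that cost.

Minimum cost for 21 units: 517

shortest-cost path #1: 8→11→9→0→6→4 push 4 @ unit cost 23 (adds 92)
shortest-cost path #2: 8→1→10→4 push 17 @ unit cost 25 (adds 425)
total cost = 517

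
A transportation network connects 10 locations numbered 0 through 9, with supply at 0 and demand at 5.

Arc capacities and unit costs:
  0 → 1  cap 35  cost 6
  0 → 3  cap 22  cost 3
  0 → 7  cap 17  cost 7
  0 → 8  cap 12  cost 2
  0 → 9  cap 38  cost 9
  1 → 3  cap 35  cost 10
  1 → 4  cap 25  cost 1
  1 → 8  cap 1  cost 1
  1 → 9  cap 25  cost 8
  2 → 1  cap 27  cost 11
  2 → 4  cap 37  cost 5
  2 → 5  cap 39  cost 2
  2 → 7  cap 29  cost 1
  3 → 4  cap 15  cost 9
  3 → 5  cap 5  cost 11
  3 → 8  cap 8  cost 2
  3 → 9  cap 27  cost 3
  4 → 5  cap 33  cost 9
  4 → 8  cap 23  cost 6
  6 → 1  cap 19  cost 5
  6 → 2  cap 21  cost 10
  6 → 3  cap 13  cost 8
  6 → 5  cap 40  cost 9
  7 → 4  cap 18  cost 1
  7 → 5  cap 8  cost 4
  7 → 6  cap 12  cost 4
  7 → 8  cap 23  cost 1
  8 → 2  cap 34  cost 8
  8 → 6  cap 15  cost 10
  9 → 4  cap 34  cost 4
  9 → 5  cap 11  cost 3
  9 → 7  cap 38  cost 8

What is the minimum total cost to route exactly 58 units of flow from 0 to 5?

shortest-cost path #1: 0→3→9→5 push 11 @ unit cost 9 (adds 99)
shortest-cost path #2: 0→7→5 push 8 @ unit cost 11 (adds 88)
shortest-cost path #3: 0→8→2→5 push 12 @ unit cost 12 (adds 144)
shortest-cost path #4: 0→3→5 push 5 @ unit cost 14 (adds 70)
shortest-cost path #5: 0→3→8→2→5 push 6 @ unit cost 15 (adds 90)
shortest-cost path #6: 0→1→4→5 push 16 @ unit cost 16 (adds 256)
total cost = 747

Minimum cost for 58 units: 747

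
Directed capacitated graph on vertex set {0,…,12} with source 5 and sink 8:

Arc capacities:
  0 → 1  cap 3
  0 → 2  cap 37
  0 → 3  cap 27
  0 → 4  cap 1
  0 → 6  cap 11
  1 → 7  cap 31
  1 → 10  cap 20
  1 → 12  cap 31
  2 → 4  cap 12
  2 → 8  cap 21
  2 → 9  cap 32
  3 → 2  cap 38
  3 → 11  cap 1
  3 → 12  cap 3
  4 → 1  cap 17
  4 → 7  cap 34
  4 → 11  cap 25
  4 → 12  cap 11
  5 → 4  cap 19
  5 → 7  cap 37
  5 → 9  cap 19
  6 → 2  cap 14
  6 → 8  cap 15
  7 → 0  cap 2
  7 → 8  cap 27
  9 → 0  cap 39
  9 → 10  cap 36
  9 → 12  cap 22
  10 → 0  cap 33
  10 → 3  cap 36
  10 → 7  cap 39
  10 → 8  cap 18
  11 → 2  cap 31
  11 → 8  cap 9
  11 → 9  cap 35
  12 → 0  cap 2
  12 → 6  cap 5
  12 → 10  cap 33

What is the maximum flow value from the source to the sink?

augment #1: 5→7→8 bottleneck 27, total now 27
augment #2: 5→4→11→8 bottleneck 9, total now 36
augment #3: 5→9→10→8 bottleneck 18, total now 54
augment #4: 5→4→11→2→8 bottleneck 10, total now 64
augment #5: 5→7→0→2→8 bottleneck 2, total now 66
augment #6: 5→9→0→2→8 bottleneck 1, total now 67

Maximum flow value: 67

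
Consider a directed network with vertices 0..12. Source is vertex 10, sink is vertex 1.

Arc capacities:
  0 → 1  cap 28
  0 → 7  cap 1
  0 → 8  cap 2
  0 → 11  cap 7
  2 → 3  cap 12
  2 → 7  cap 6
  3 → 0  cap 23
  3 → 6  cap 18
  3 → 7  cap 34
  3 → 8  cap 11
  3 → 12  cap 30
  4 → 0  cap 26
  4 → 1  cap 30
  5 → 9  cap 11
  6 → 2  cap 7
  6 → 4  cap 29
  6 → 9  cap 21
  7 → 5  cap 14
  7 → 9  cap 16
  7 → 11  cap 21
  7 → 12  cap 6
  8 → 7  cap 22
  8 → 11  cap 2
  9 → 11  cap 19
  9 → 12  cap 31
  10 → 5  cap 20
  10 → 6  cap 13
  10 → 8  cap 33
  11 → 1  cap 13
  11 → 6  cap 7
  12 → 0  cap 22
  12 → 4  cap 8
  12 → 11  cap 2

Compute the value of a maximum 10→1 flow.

augment #1: 10→6→4→1 bottleneck 13, total now 13
augment #2: 10→8→11→1 bottleneck 2, total now 15
augment #3: 10→5→9→11→1 bottleneck 11, total now 26
augment #4: 10→8→7→12→0→1 bottleneck 6, total now 32
augment #5: 10→8→7→9→12→0→1 bottleneck 16, total now 48

Maximum flow value: 48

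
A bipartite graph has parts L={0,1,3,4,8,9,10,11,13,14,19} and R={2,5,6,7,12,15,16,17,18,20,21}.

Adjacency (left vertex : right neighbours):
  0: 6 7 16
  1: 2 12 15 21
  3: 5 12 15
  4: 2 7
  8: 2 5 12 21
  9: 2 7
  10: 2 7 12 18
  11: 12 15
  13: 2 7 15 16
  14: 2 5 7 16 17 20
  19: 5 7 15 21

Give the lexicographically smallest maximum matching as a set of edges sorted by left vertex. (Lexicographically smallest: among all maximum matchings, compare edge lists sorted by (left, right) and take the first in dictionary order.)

Lex-smallest maximum matching: {(0,6), (1,2), (3,5), (4,7), (8,12), (10,18), (11,15), (13,16), (14,17), (19,21)}

|M| = 10 (so the lex-smallest maximum matching has 10 edges)
process left vertices in ascending order; for each, take the smallest-labelled available neighbour that still permits 10 edges overall, or leave it unmatched if none does
lex-smallest matching: {0-6, 1-2, 3-5, 4-7, 8-12, 10-18, 11-15, 13-16, 14-17, 19-21}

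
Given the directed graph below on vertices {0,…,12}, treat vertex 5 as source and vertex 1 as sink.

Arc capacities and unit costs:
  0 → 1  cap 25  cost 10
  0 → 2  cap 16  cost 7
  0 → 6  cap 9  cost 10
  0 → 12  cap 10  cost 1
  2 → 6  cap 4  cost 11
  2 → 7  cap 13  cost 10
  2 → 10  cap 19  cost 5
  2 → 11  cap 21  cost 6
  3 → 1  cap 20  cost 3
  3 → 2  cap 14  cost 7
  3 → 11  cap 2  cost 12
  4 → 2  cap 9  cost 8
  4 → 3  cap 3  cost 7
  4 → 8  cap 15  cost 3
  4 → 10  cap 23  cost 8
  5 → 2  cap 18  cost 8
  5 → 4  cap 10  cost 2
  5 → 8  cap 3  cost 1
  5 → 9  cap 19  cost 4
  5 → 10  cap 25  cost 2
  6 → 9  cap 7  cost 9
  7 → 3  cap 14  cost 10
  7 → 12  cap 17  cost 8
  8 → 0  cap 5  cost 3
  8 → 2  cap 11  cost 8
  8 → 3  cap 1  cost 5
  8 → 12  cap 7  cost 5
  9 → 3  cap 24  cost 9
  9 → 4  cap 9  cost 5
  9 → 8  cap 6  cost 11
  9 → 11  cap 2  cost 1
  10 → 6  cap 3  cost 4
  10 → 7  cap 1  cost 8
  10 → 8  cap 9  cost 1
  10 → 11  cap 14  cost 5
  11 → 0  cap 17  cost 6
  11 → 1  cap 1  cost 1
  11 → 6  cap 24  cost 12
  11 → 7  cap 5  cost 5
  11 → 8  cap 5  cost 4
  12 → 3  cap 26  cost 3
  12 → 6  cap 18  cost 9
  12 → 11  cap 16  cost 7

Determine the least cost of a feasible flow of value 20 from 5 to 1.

shortest-cost path #1: 5→9→11→1 push 1 @ unit cost 6 (adds 6)
shortest-cost path #2: 5→8→3→1 push 1 @ unit cost 9 (adds 9)
shortest-cost path #3: 5→8→0→12→3→1 push 2 @ unit cost 11 (adds 22)
shortest-cost path #4: 5→4→3→1 push 3 @ unit cost 12 (adds 36)
shortest-cost path #5: 5→10→8→0→12→3→1 push 3 @ unit cost 13 (adds 39)
shortest-cost path #6: 5→10→8→12→3→1 push 6 @ unit cost 14 (adds 84)
shortest-cost path #7: 5→9→3→1 push 4 @ unit cost 16 (adds 64)
total cost = 260

Minimum cost for 20 units: 260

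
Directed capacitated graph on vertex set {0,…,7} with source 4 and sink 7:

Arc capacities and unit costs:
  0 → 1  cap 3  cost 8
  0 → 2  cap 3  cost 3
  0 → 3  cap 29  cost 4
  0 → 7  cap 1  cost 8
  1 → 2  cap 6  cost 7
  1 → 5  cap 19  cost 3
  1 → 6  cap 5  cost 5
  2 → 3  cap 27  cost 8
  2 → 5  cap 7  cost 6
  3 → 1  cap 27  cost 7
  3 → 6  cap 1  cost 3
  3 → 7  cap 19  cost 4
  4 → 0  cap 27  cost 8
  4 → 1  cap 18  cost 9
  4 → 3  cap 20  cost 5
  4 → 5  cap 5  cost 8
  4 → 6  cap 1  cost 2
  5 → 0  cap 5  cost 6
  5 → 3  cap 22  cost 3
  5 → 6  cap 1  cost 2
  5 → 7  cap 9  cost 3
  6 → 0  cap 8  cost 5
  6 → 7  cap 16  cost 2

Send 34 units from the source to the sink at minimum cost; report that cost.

Minimum cost for 34 units: 364

shortest-cost path #1: 4→6→7 push 1 @ unit cost 4 (adds 4)
shortest-cost path #2: 4→3→7 push 19 @ unit cost 9 (adds 171)
shortest-cost path #3: 4→3→6→7 push 1 @ unit cost 10 (adds 10)
shortest-cost path #4: 4→5→7 push 5 @ unit cost 11 (adds 55)
shortest-cost path #5: 4→1→5→7 push 4 @ unit cost 15 (adds 60)
shortest-cost path #6: 4→0→7 push 1 @ unit cost 16 (adds 16)
shortest-cost path #7: 4→1→6→7 push 3 @ unit cost 16 (adds 48)
total cost = 364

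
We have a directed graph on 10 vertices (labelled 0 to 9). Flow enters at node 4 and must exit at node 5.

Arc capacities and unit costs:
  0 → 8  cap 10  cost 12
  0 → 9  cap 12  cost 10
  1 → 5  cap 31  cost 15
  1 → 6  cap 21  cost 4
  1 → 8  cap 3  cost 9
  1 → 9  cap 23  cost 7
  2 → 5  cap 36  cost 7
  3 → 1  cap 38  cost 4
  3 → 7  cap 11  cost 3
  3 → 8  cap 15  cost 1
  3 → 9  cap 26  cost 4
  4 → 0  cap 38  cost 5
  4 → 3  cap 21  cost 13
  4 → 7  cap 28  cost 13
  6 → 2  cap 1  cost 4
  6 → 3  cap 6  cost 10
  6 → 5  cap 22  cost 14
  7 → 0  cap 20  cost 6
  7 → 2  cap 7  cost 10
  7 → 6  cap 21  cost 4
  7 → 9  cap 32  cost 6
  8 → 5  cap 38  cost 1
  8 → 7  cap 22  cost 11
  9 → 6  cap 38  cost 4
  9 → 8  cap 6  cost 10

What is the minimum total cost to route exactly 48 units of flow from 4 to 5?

shortest-cost path #1: 4→3→8→5 push 15 @ unit cost 15 (adds 225)
shortest-cost path #2: 4→0→8→5 push 10 @ unit cost 18 (adds 180)
shortest-cost path #3: 4→0→9→8→5 push 6 @ unit cost 26 (adds 156)
shortest-cost path #4: 4→3→1→8→5 push 3 @ unit cost 27 (adds 81)
shortest-cost path #5: 4→7→6→2→5 push 1 @ unit cost 28 (adds 28)
shortest-cost path #6: 4→7→2→5 push 7 @ unit cost 30 (adds 210)
shortest-cost path #7: 4→7→6→5 push 6 @ unit cost 31 (adds 186)
total cost = 1066

Minimum cost for 48 units: 1066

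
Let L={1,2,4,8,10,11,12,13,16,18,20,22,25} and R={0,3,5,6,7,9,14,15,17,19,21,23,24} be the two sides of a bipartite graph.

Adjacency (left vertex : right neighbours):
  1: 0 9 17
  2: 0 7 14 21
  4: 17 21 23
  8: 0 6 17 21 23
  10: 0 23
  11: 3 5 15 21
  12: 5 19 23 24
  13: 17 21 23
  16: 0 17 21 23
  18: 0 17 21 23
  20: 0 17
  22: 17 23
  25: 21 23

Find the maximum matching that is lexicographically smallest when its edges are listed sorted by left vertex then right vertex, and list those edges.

Lex-smallest maximum matching: {(1,9), (2,7), (4,17), (8,6), (10,0), (11,3), (12,5), (13,21), (16,23)}

|M| = 9 (so the lex-smallest maximum matching has 9 edges)
process left vertices in ascending order; for each, take the smallest-labelled available neighbour that still permits 9 edges overall, or leave it unmatched if none does
lex-smallest matching: {1-9, 2-7, 4-17, 8-6, 10-0, 11-3, 12-5, 13-21, 16-23}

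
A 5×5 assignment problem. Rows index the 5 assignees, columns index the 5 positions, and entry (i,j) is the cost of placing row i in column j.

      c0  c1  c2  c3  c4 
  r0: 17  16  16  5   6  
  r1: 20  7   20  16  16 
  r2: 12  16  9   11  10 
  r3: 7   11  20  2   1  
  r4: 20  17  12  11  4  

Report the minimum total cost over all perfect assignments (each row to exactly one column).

Minimum assignment cost: 32

optimal assignment: row0→col3 (cost 5), row1→col1 (cost 7), row2→col2 (cost 9), row3→col0 (cost 7), row4→col4 (cost 4)
total = 5 + 7 + 9 + 7 + 4 = 32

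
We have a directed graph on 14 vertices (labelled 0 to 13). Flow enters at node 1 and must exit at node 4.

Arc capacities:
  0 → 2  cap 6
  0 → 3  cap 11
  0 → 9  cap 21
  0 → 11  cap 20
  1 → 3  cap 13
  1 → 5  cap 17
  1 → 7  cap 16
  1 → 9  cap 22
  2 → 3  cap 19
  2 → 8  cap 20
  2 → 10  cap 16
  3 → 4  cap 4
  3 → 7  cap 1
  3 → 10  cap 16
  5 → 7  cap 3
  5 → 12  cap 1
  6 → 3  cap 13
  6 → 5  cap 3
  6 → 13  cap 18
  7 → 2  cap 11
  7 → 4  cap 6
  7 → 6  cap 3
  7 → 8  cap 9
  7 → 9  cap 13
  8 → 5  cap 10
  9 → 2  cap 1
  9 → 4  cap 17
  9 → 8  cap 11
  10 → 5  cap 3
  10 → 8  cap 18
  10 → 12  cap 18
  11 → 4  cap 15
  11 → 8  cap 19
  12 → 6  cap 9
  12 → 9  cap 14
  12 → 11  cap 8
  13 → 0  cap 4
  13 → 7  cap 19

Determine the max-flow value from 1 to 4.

Maximum flow value: 39

augment #1: 1→3→4 bottleneck 4, total now 4
augment #2: 1→7→4 bottleneck 6, total now 10
augment #3: 1→9→4 bottleneck 17, total now 27
augment #4: 1→5→12→11→4 bottleneck 1, total now 28
augment #5: 1→3→10→12→11→4 bottleneck 7, total now 35
augment #6: 1→7→6→13→0→11→4 bottleneck 3, total now 38
augment #7: 1→3→10→12→6→13→0→11→4 bottleneck 1, total now 39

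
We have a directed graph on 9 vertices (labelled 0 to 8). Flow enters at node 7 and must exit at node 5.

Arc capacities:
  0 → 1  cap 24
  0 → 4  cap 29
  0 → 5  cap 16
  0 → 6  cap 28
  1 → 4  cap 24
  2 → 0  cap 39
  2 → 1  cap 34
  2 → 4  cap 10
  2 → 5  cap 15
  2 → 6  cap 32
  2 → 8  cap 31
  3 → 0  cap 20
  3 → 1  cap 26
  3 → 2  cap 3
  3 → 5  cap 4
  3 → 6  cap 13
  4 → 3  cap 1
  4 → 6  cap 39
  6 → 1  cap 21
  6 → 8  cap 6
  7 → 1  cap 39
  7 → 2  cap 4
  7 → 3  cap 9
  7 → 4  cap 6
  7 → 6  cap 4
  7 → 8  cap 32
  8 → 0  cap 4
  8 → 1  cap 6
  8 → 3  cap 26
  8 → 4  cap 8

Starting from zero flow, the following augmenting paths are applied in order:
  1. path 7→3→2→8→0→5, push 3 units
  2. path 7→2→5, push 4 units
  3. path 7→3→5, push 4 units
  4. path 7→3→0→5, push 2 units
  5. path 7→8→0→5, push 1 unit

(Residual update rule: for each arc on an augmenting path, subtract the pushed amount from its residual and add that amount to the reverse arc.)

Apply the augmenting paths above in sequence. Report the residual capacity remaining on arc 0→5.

Residual capacity of (0,5): 10

after path 1 (7→3→2→8→0→5, push 3): res(0,5)=13
after path 2 (7→2→5, push 4): res(0,5)=13
after path 3 (7→3→5, push 4): res(0,5)=13
after path 4 (7→3→0→5, push 2): res(0,5)=11
after path 5 (7→8→0→5, push 1): res(0,5)=10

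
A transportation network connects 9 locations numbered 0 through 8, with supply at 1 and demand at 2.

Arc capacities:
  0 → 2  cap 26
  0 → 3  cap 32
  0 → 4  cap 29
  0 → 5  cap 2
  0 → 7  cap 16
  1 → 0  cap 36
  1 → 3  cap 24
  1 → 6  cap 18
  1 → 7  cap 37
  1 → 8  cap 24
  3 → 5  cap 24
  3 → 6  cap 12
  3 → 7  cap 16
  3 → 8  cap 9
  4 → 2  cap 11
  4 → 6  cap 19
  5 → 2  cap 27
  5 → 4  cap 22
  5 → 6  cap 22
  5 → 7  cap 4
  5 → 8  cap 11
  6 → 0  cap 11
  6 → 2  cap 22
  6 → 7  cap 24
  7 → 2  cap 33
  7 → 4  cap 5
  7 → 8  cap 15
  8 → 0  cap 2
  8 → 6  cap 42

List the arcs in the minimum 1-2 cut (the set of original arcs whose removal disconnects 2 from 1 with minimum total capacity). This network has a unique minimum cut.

augment #1: 1→0→2 push 26
augment #2: 1→6→2 push 18
augment #3: 1→7→2 push 33
augment #4: 1→0→4→2 push 10
augment #5: 1→3→5→2 push 24
augment #6: 1→7→4→2 push 1
augment #7: 1→8→6→2 push 4
augment #8: 1→8→0→5→2 push 2
max flow = 118; residual-reachable set from 1 gives S-side
cut edges (S→T): {(0,2), (0,5), (3,5), (4,2), (6,2), (7,2)} total cap 118

Min-cut arcs: {(0,2), (0,5), (3,5), (4,2), (6,2), (7,2)} (total capacity 118)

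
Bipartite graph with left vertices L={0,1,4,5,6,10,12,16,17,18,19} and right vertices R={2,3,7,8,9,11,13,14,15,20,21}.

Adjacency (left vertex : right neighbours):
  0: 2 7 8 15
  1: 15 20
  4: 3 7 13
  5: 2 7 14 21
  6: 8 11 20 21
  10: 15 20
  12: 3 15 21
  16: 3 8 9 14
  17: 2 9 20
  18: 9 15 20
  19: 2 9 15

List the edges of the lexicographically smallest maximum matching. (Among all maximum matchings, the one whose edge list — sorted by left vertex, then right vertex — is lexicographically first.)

Lex-smallest maximum matching: {(0,7), (1,15), (4,3), (5,14), (6,11), (10,20), (12,21), (16,8), (17,2), (18,9)}

|M| = 10 (so the lex-smallest maximum matching has 10 edges)
process left vertices in ascending order; for each, take the smallest-labelled available neighbour that still permits 10 edges overall, or leave it unmatched if none does
lex-smallest matching: {0-7, 1-15, 4-3, 5-14, 6-11, 10-20, 12-21, 16-8, 17-2, 18-9}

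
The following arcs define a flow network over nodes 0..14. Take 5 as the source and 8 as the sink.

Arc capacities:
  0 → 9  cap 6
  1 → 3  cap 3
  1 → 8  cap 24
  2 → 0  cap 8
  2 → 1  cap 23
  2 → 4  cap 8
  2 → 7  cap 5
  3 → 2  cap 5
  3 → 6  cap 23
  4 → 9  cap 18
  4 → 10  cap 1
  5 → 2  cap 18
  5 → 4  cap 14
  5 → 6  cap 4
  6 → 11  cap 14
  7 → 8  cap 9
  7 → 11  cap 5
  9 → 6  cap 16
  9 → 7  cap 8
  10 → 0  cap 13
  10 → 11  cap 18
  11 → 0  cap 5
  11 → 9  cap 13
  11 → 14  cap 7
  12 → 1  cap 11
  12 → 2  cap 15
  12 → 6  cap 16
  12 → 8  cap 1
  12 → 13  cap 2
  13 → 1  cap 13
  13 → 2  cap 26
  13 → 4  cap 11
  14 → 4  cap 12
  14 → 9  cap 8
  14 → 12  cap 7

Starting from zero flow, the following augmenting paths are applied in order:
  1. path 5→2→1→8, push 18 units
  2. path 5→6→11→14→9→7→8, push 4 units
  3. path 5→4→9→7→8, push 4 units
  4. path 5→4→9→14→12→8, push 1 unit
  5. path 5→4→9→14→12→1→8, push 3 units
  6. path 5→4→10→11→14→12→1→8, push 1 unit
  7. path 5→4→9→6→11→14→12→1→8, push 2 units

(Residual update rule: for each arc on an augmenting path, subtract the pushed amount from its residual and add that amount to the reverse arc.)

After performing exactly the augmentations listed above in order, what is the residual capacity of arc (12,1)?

after path 1 (5→2→1→8, push 18): res(12,1)=11
after path 2 (5→6→11→14→9→7→8, push 4): res(12,1)=11
after path 3 (5→4→9→7→8, push 4): res(12,1)=11
after path 4 (5→4→9→14→12→8, push 1): res(12,1)=11
after path 5 (5→4→9→14→12→1→8, push 3): res(12,1)=8
after path 6 (5→4→10→11→14→12→1→8, push 1): res(12,1)=7
after path 7 (5→4→9→6→11→14→12→1→8, push 2): res(12,1)=5

Residual capacity of (12,1): 5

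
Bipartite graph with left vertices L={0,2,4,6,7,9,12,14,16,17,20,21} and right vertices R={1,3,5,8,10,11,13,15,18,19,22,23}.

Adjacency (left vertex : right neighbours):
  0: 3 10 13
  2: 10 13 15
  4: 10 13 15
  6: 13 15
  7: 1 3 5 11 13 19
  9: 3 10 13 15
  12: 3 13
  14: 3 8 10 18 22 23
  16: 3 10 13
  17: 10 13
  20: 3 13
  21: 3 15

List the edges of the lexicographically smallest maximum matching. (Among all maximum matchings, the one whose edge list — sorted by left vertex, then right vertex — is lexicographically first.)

Lex-smallest maximum matching: {(0,3), (2,10), (4,13), (6,15), (7,1), (14,8)}

|M| = 6 (so the lex-smallest maximum matching has 6 edges)
process left vertices in ascending order; for each, take the smallest-labelled available neighbour that still permits 6 edges overall, or leave it unmatched if none does
lex-smallest matching: {0-3, 2-10, 4-13, 6-15, 7-1, 14-8}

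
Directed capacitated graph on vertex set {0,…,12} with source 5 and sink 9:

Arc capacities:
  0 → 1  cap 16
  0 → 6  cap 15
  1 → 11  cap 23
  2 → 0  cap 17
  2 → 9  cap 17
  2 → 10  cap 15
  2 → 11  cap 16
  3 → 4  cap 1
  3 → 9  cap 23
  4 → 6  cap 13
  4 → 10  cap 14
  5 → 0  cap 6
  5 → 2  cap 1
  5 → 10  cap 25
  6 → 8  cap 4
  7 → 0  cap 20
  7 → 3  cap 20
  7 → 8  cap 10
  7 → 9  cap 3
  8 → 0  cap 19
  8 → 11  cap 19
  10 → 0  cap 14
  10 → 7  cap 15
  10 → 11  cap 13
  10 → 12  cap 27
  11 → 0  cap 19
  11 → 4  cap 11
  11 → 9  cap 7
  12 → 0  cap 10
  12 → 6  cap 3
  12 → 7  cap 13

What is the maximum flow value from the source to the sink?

augment #1: 5→2→9 bottleneck 1, total now 1
augment #2: 5→10→7→9 bottleneck 3, total now 4
augment #3: 5→10→11→9 bottleneck 7, total now 11
augment #4: 5→10→7→3→9 bottleneck 12, total now 23
augment #5: 5→10→12→7→3→9 bottleneck 3, total now 26
augment #6: 5→0→1→11→10→12→7→3→9 bottleneck 5, total now 31

Maximum flow value: 31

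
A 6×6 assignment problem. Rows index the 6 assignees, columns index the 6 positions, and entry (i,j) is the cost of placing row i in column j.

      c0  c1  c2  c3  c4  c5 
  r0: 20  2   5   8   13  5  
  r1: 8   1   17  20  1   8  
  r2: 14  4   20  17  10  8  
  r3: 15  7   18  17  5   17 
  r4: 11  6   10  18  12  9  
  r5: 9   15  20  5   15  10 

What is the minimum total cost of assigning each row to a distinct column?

Minimum assignment cost: 35

optimal assignment: row0→col2 (cost 5), row1→col1 (cost 1), row2→col5 (cost 8), row3→col4 (cost 5), row4→col0 (cost 11), row5→col3 (cost 5)
total = 5 + 1 + 8 + 5 + 11 + 5 = 35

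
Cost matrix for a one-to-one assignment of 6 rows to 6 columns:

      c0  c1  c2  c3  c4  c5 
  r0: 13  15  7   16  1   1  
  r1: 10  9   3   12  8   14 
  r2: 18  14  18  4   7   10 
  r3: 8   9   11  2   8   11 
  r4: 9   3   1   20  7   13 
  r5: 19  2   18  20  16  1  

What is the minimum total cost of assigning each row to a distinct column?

optimal assignment: row0→col4 (cost 1), row1→col2 (cost 3), row2→col3 (cost 4), row3→col0 (cost 8), row4→col1 (cost 3), row5→col5 (cost 1)
total = 1 + 3 + 4 + 8 + 3 + 1 = 20

Minimum assignment cost: 20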